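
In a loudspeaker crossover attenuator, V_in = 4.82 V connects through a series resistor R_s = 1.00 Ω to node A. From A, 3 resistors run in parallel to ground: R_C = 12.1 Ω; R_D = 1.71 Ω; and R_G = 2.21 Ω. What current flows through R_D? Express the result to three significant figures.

I ≈ 1.33 A

Equivalent of the parallel group: R_p = 0.8929 Ω.
V_A by voltage divider: V_A = 4.82 × 0.8929/(1.00 + 0.8929) = 2.274 V.
Branch current I = V_A/R_D = 2.274/1.71 = 1.330 A.
(Check via current divider: I_total = 2.546 A; share G_k/ΣG = 0.5222 → same result.)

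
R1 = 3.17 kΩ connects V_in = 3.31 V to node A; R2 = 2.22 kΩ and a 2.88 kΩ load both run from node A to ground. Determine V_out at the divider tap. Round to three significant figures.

First combine the lower leg with the load: R2 ‖ R_L = 1.254 kΩ.
Then V_out = V_in · R2'/(R1 + R2') = 3.31 × 1.254/4.424 = 0.9380 V.

V_out ≈ 0.938 V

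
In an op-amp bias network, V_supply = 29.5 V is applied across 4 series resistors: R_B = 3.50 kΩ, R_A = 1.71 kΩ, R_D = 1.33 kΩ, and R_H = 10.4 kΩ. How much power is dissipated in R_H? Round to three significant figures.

Series current I = V_supply/ΣR = 29.5/16.94 = 1.741 mA.
P = I²R = 3.033 × 10.4 = 31.54 mW.

P ≈ 31.5 mW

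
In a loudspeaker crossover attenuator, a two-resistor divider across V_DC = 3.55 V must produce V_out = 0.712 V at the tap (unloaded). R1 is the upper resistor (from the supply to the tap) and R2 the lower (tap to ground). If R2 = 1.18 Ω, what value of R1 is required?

Required fraction k = V_out/V_DC = 0.2006.
Rearranging, R1 = R2·(1−k)/k = 1.18 × 3.986 = 4.703 Ω.

R1 ≈ 4.70 Ω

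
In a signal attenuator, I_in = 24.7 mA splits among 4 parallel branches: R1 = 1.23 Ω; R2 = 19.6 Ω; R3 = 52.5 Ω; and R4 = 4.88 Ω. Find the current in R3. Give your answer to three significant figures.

I ≈ 0.432 mA

Total conductance ΣG = 1/1.23 + 1/19.6 + 1/52.5 + 1/4.88 = 1.088 (units of 1/Ω).
Current divider: I(R3) = I_in · G_k/ΣG = 24.7 × (0.01905/1.088) = 24.7 × 0.01751 = 0.4324 mA.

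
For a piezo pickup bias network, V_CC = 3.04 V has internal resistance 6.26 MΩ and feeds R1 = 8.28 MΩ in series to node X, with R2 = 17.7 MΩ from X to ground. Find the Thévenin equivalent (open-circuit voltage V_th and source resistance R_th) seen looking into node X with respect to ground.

V_th ≈ 1.67 V, R_th ≈ 7.98 MΩ

R1' = 6.26 + 8.28 = 14.54 MΩ (source resistance + R1).
V_th is the unloaded tap voltage: V_CC · R2/(R1'+R2) = 3.04 × 0.5490 = 1.669 V.
Zeroing V_CC shorts the top of R1' to ground, so R_th = R1' ‖ R2 = 7.983 MΩ.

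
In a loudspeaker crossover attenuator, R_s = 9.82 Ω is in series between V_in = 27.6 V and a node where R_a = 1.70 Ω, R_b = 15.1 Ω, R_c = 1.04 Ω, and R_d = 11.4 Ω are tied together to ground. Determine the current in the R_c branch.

Equivalent of the parallel group: R_p = 0.5870 Ω.
V_A by voltage divider: V_A = 27.6 × 0.5870/(9.82 + 0.5870) = 1.557 V.
Branch current I = V_A/R_c = 1.557/1.04 = 1.497 A.

I ≈ 1.50 A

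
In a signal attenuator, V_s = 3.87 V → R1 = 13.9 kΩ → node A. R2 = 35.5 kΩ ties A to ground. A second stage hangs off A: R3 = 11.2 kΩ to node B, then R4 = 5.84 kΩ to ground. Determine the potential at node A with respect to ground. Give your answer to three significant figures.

V_A ≈ 1.75 V

The second stage (R3 + R4 = 17.04 kΩ) loads node A in parallel with R2.
Effective lower resistance at A: R2 ‖ 17.04 = 11.51 kΩ.
V_A = 3.87 × 11.51/(13.9 + 11.51) = 1.753 V.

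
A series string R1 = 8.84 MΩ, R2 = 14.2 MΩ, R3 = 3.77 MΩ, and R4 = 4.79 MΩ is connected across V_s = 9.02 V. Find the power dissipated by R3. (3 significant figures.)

The common current is I = 9.02/31.60 = 0.2854 µA.
V(R3) = I·R = 1.076 V; P = V·I = 1.076 × 0.2854 = 0.3072 µW.

P ≈ 0.307 µW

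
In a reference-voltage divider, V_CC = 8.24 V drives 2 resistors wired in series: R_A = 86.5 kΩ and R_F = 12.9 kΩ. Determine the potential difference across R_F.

Series total: ΣR = 86.5 + 12.9 = 99.40 kΩ.
V = V_CC · R/ΣR = 8.24 × 0.1298 = 1.069 V.

V ≈ 1.07 V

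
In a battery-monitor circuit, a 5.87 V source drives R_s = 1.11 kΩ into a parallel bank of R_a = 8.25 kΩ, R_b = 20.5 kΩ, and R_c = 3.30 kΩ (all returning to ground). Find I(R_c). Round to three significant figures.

I ≈ 1.17 mA

Parallel bank: R_p = 1/(1/8.25 + 1/20.5 + 1/3.30) = 2.114 kΩ.
V_A by voltage divider: V_A = 5.87 × 2.114/(1.11 + 2.114) = 3.849 V.
Branch current I = V_A/R_c = 3.849/3.30 = 1.166 mA.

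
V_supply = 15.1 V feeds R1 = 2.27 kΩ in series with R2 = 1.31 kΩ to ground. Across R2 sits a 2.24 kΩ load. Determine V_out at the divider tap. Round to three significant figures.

V_out ≈ 4.03 V

First combine the lower leg with the load: R2 ‖ R_L = 0.8266 kΩ.
Then V_out = V_supply · R2'/(R1 + R2') = 15.1 × 0.8266/3.097 = 4.031 V.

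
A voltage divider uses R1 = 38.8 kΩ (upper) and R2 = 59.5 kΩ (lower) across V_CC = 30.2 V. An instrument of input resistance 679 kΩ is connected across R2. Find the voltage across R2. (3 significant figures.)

V_out ≈ 17.7 V

The load sits in parallel with R2, giving an effective lower resistance R2' = R2·R_L/(R2+R_L) = 54.71 kΩ.
Voltage divider with the loaded lower leg: V_out = 30.2 × 54.71/(38.8 + 54.71) = 30.2 × 0.5851 = 17.67 V.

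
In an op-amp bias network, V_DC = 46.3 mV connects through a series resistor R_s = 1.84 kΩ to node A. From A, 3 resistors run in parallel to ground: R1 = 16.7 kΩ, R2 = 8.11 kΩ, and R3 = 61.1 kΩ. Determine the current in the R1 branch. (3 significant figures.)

Combine the parallel branches: R_p = (1/16.7 + 1/8.11 + 1/61.1)⁻¹ = 5.011 kΩ.
V_A = 46.3 × 5.011/6.851 = 33.87 mV.
Branch current I = V_A/R1 = 33.87/16.7 = 2.028 µA.

I ≈ 2.03 µA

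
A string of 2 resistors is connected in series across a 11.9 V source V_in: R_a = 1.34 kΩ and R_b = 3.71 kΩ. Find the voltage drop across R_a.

V ≈ 3.16 V

Series total: ΣR = 1.34 + 3.71 = 5.050 kΩ.
V = V_in · R/ΣR = 11.9 × 0.2653 = 3.158 V.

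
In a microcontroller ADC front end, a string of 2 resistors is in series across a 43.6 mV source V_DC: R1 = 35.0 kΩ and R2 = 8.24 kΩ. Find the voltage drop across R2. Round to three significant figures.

Total series resistance ΣR = 35.0 + 8.24 = 43.24 kΩ.
By the voltage-divider rule, V = 43.6 × 8.240/43.24 = 8.309 mV.

V ≈ 8.31 mV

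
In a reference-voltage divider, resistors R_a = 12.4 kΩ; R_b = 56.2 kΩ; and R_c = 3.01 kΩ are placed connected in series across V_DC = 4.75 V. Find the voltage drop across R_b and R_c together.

V ≈ 3.93 V

Series total: ΣR = 12.4 + 56.2 + 3.01 = 71.61 kΩ.
R_{R_b..R_c} = 56.2 + 3.01 = 59.21 kΩ.
By the voltage-divider rule, V = 4.75 × 59.21/71.61 = 3.927 V.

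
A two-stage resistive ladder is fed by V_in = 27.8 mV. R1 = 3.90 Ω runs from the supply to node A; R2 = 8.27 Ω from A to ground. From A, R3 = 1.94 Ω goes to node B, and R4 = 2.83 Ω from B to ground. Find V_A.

Node A sees R2 in parallel with the series input of stage 2, R3 + R4 = 4.770 Ω.
R2 ‖ (R3+R4) = 3.025 Ω.
So V_A = 27.8 × 0.4368 = 12.14 mV.

V_A ≈ 12.1 mV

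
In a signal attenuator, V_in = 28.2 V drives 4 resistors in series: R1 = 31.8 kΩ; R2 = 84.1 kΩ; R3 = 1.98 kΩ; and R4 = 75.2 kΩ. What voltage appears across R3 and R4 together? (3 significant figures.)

V ≈ 11.3 V

ΣR = 31.8 + 84.1 + 1.98 + 75.2 = 193.1 kΩ.
R_{R3..R4} = 1.98 + 75.2 = 77.18 kΩ.
Voltage divider: V = V_in · (77.18 / 193.1) = 28.2 × 0.3997 = 11.27 V.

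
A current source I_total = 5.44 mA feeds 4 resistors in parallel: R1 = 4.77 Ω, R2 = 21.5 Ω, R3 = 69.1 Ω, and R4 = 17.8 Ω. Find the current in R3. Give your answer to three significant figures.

Total conductance ΣG = 1/4.77 + 1/21.5 + 1/69.1 + 1/17.8 = 0.3268 (units of 1/Ω).
Current divider: I(R3) = I_total · G_k/ΣG = 5.44 × (0.01447/0.3268) = 5.44 × 0.04428 = 0.2409 mA.

I ≈ 0.241 mA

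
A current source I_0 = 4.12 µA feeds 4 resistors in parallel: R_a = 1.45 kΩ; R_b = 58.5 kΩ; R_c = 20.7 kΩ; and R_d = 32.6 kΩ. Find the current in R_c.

ΣG = 1/1.45 + 1/58.5 + 1/20.7 + 1/32.6 = 0.7857.
By the current-divider rule, I = I_0 · G_k/ΣG = 4.12 × 0.06148 = 0.2533 µA.

I ≈ 0.253 µA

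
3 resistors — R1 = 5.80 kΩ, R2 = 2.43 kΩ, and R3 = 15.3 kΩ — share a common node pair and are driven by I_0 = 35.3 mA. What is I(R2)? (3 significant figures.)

I ≈ 22.4 mA

Total conductance ΣG = 1/5.80 + 1/2.43 + 1/15.3 = 0.6493 (units of 1/kΩ).
R2 takes the fraction G_k/ΣG = 0.4115/0.6493 = 0.6338, so I = 35.3 × 0.6338 = 22.37 mA.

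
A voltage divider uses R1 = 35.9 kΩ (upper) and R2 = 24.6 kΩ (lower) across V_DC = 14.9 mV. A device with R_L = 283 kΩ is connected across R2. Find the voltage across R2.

V_out ≈ 5.76 mV

First combine the lower leg with the load: R2 ‖ R_L = 22.63 kΩ.
Voltage divider with the loaded lower leg: V_out = 14.9 × 22.63/(35.9 + 22.63) = 14.9 × 0.3867 = 5.761 mV.
(Unloaded it would be 6.06 mV; the load pulls it down.)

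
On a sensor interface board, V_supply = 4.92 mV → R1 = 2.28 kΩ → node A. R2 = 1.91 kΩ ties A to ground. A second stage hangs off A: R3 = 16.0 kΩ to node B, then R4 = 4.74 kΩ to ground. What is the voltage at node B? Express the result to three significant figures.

V_B ≈ 0.488 mV

Node A sees R2 in parallel with the series input of stage 2, R3 + R4 = 20.74 kΩ.
Effective lower resistance at A: R2 ‖ 20.74 = 1.749 kΩ.
So V_A = 4.92 × 0.4341 = 2.136 mV.
V_B = V_A × 0.2285 = 0.4881 mV.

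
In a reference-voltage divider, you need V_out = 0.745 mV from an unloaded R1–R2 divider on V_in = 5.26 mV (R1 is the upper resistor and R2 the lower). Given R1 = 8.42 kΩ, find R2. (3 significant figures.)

R2 ≈ 1.39 kΩ

Required fraction k = V_out/V_in = 0.1416.
Rearranging, R2 = R1·k/(1−k) = 8.42 × 0.1650 = 1.389 kΩ.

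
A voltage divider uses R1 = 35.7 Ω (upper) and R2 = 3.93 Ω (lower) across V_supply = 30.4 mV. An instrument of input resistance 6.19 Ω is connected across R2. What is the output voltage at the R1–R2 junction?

V_out ≈ 1.92 mV

First combine the lower leg with the load: R2 ‖ R_L = 2.404 Ω.
Then V_out = V_supply · R2'/(R1 + R2') = 30.4 × 2.404/38.10 = 1.918 mV.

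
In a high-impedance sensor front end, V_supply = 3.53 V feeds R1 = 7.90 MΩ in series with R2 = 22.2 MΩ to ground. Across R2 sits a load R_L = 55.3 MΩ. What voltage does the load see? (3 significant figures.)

The load sits in parallel with R2, giving an effective lower resistance R2' = R2·R_L/(R2+R_L) = 15.84 MΩ.
Then V_out = V_supply · R2'/(R1 + R2') = 3.53 × 15.84/23.74 = 2.355 V.

V_out ≈ 2.36 V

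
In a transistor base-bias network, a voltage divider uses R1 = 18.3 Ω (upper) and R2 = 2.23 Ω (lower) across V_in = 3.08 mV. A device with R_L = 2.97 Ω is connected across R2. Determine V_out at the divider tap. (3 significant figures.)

V_out ≈ 0.200 mV

R2 ‖ R_L = (2.23 × 2.97)/(2.23 + 2.97) = 1.274 Ω.
Now apply the divider: V_out = 3.08 × 0.06507 = 0.2004 mV.
(Unloaded it would be 0.335 mV; the load pulls it down.)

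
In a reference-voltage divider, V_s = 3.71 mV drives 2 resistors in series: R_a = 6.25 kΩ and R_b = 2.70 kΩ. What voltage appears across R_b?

Total series resistance ΣR = 6.25 + 2.70 = 8.950 kΩ.
By the voltage-divider rule, V = 3.71 × 2.700/8.950 = 1.119 mV.

V ≈ 1.12 mV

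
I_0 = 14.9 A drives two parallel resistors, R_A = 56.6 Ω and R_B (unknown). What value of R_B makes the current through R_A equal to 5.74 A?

The fraction through R_A equals R_B/(R_A+R_B).
5.74/14.9 = R_B/(R_A + R_B) → R_B = R_A · (0.3852)/(1 − 0.3852) = 56.6 × 0.6266 = 35.47 Ω.

R_B ≈ 35.5 Ω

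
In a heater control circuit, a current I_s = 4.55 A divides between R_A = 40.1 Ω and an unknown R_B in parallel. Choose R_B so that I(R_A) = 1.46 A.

The fraction through R_A equals R_B/(R_A+R_B).
1.46/4.55 = R_B/(R_A + R_B) → R_B = R_A · (0.3209)/(1 − 0.3209) = 40.1 × 0.4725 = 18.95 Ω.

R_B ≈ 18.9 Ω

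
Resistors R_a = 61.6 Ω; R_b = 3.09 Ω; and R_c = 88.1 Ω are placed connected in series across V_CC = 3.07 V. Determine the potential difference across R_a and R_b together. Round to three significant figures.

Series total: ΣR = 61.6 + 3.09 + 88.1 = 152.8 Ω.
R_{R_a..R_b} = 61.6 + 3.09 = 64.69 Ω.
Voltage divider: V = V_CC · (64.69 / 152.8) = 3.07 × 0.4234 = 1.300 V.

V ≈ 1.30 V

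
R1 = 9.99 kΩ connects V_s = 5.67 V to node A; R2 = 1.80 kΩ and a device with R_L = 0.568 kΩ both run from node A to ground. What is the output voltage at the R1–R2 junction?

V_out ≈ 0.235 V

First combine the lower leg with the load: R2 ‖ R_L = 0.4318 kΩ.
Voltage divider with the loaded lower leg: V_out = 5.67 × 0.4318/(9.99 + 0.4318) = 5.67 × 0.04143 = 0.2349 V.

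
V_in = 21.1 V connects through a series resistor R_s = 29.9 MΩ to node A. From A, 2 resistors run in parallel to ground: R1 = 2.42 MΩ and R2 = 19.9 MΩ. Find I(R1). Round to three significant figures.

Combine the parallel branches: R_p = (1/2.42 + 1/19.9)⁻¹ = 2.158 MΩ.
V_A = 21.1 × 2.158/32.06 = 1.420 V.
Branch current I = V_A/R1 = 1.420/2.42 = 0.5868 µA.
(Check via current divider: I_total = 0.6582 µA; share G_k/ΣG = 0.8916 → same result.)

I ≈ 0.587 µA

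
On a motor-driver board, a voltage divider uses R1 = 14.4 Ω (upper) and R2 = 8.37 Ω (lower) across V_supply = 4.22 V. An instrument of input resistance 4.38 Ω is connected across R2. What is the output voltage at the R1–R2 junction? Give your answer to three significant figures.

The load sits in parallel with R2, giving an effective lower resistance R2' = R2·R_L/(R2+R_L) = 2.875 Ω.
Voltage divider with the loaded lower leg: V_out = 4.22 × 2.875/(14.4 + 2.875) = 4.22 × 0.1664 = 0.7024 V.
(Unloaded it would be 1.55 V; the load pulls it down.)

V_out ≈ 0.702 V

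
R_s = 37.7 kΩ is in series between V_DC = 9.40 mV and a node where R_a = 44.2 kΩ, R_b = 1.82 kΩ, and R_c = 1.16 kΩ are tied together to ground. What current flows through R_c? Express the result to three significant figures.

I ≈ 0.147 µA

Combine the parallel branches: R_p = (1/44.2 + 1/1.82 + 1/1.16)⁻¹ = 0.6973 kΩ.
V_A = 9.40 × 0.6973/38.40 = 0.1707 mV.
Branch current I = V_A/R_c = 0.1707/1.16 = 0.1472 µA.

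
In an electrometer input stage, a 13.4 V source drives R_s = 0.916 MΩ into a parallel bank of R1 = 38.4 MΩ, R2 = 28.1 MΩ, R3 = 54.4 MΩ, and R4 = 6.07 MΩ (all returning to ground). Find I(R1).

I ≈ 0.285 µA

Parallel bank: R_p = 1/(1/38.4 + 1/28.1 + 1/54.4 + 1/6.07) = 4.086 MΩ.
Node voltage V_A = V_CC · R_p/(R_s + R_p) = 13.4 × 0.8169 = 10.95 V.
Branch current I = V_A/R1 = 10.95/38.4 = 0.2851 µA.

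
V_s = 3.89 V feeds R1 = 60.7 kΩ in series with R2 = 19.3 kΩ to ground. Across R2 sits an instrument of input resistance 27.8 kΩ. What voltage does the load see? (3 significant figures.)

The load sits in parallel with R2, giving an effective lower resistance R2' = R2·R_L/(R2+R_L) = 11.39 kΩ.
Voltage divider with the loaded lower leg: V_out = 3.89 × 11.39/(60.7 + 11.39) = 3.89 × 0.1580 = 0.6147 V.

V_out ≈ 0.615 V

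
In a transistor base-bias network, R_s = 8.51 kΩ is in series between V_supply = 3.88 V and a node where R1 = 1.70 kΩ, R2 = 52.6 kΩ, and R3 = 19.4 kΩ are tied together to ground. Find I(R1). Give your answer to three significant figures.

I ≈ 0.345 mA

Equivalent of the parallel group: R_p = 1.518 kΩ.
Node voltage V_A = V_supply · R_p/(R_s + R_p) = 3.88 × 0.1514 = 0.5873 V.
Branch current I = V_A/R1 = 0.5873/1.70 = 0.3455 mA.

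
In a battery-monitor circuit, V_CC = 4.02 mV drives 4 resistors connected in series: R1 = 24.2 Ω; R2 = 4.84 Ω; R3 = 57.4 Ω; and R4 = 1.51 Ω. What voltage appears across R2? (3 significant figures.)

V ≈ 0.221 mV

Series total: ΣR = 24.2 + 4.84 + 57.4 + 1.51 = 87.95 Ω.
V = V_CC · R/ΣR = 4.02 × 0.05503 = 0.2212 mV.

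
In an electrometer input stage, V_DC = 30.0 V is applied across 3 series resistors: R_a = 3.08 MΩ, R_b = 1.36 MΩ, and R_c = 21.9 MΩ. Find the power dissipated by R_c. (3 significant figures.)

P ≈ 28.4 µW

The common current is I = 30.0/26.34 = 1.139 µA.
P = I²R = 1.297 × 21.9 = 28.41 µW.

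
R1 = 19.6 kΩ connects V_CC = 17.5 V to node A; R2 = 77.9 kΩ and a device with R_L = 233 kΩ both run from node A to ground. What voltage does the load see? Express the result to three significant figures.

First combine the lower leg with the load: R2 ‖ R_L = 58.38 kΩ.
Voltage divider with the loaded lower leg: V_out = 17.5 × 58.38/(19.6 + 58.38) = 17.5 × 0.7487 = 13.10 V.

V_out ≈ 13.1 V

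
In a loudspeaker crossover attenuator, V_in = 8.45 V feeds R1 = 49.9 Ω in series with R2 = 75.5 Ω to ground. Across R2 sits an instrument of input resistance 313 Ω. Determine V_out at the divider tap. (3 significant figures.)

V_out ≈ 4.64 V

First combine the lower leg with the load: R2 ‖ R_L = 60.83 Ω.
Then V_out = V_in · R2'/(R1 + R2') = 8.45 × 60.83/110.7 = 4.642 V.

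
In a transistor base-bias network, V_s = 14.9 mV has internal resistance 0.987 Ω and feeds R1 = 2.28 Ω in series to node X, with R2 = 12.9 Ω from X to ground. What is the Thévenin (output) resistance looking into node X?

R1' = 0.987 + 2.28 = 3.267 Ω (source resistance + R1).
Zeroing V_s shorts the top of R1' to ground, so R_th = R1' ‖ R2 = 2.607 Ω.

R_th ≈ 2.61 Ω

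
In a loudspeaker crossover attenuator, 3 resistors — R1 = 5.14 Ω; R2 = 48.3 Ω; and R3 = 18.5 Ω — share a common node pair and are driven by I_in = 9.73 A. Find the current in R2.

I ≈ 0.748 A

Total conductance ΣG = 1/5.14 + 1/48.3 + 1/18.5 = 0.2693 (units of 1/Ω).
Current divider: I(R2) = I_in · G_k/ΣG = 9.73 × (0.02070/0.2693) = 9.73 × 0.07688 = 0.7480 A.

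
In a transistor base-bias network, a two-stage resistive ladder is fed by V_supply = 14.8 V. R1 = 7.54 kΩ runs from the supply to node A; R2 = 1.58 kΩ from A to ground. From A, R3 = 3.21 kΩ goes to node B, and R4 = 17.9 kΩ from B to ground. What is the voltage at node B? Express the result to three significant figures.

V_B ≈ 2.05 V

The second stage (R3 + R4 = 21.11 kΩ) loads node A in parallel with R2.
R2 ‖ (R3+R4) = 1.470 kΩ.
First divider: V_A = V_supply · 1.470/(7.54 + 1.470) = 2.415 V.
Stage 2 is unloaded, so V_B = V_A · R4/(R3+R4) = 2.415 × 17.9/21.11 = 2.047 V.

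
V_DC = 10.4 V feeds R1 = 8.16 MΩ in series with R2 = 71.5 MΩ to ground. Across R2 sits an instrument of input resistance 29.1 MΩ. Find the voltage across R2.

The load sits in parallel with R2, giving an effective lower resistance R2' = R2·R_L/(R2+R_L) = 20.68 MΩ.
Voltage divider with the loaded lower leg: V_out = 10.4 × 20.68/(8.16 + 20.68) = 10.4 × 0.7171 = 7.458 V.

V_out ≈ 7.46 V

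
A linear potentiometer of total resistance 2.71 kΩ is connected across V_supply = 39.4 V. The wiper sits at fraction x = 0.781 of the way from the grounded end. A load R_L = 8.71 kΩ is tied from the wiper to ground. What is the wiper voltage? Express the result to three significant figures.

Lower segment x·R_p = 2.117 kΩ; upper segment (1−x)·R_p = 0.5935 kΩ.
R_L loads the lower segment: effective lower R = 1.703 kΩ.
V_out = 39.4 × 1.703/(0.5935 + 1.703) = 29.22 V.

V_out ≈ 29.2 V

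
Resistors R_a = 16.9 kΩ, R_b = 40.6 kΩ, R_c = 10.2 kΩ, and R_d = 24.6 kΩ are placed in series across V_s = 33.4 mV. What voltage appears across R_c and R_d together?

Total series resistance ΣR = 16.9 + 40.6 + 10.2 + 24.6 = 92.30 kΩ.
R_{R_c..R_d} = 10.2 + 24.6 = 34.80 kΩ.
By the voltage-divider rule, V = 33.4 × 34.80/92.30 = 12.59 mV.

V ≈ 12.6 mV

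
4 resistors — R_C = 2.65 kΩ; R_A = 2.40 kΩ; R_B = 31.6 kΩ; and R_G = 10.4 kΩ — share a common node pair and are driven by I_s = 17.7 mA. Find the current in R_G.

I ≈ 1.85 mA

Conductances: ΣG = 1/2.65 + 1/2.40 + 1/31.6 + 1/10.4 = 0.9218 (1/kΩ).
R_G takes the fraction G_k/ΣG = 0.09615/0.9218 = 0.1043, so I = 17.7 × 0.1043 = 1.846 mA.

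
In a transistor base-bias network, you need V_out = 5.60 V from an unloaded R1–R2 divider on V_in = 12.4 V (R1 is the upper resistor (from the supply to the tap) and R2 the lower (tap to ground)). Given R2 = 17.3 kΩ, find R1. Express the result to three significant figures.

R1 ≈ 21.0 kΩ

The divider ratio is R2/(R1+R2) = 5.60/12.4 = 0.4516.
So R1 = R2 · (V_in/V_out − 1) = 17.3 × (12.4/5.60 − 1) = 17.3 × 1.214 = 21.01 kΩ.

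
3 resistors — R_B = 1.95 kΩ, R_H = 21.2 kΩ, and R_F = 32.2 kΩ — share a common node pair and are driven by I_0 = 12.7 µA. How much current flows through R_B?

ΣG = 1/1.95 + 1/21.2 + 1/32.2 = 0.5910.
By the current-divider rule, I = I_0 · G_k/ΣG = 12.7 × 0.8676 = 11.02 µA.

I ≈ 11.0 µA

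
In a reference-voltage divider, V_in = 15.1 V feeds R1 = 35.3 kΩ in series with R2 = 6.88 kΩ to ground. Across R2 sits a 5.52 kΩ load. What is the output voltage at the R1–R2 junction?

First combine the lower leg with the load: R2 ‖ R_L = 3.063 kΩ.
Voltage divider with the loaded lower leg: V_out = 15.1 × 3.063/(35.3 + 3.063) = 15.1 × 0.07984 = 1.206 V.

V_out ≈ 1.21 V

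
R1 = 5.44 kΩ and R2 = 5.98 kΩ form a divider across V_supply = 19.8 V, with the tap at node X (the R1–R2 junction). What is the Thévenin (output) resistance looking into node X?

Looking into X with the source shorted: R_th = R1·R2/(R1+R2) = 5.440 × 5.98/11.42 = 2.849 kΩ.

R_th ≈ 2.85 kΩ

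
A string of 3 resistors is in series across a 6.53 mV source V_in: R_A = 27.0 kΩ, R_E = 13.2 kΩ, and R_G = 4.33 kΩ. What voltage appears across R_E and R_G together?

V ≈ 2.57 mV

ΣR = 27.0 + 13.2 + 4.33 = 44.53 kΩ.
R_{R_E..R_G} = 13.2 + 4.33 = 17.53 kΩ.
Voltage divider: V = V_in · (17.53 / 44.53) = 6.53 × 0.3937 = 2.571 mV.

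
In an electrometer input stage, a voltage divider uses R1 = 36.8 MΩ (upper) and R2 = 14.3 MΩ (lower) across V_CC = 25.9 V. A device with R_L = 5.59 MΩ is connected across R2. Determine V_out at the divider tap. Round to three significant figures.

V_out ≈ 2.55 V

First combine the lower leg with the load: R2 ‖ R_L = 4.019 MΩ.
Voltage divider with the loaded lower leg: V_out = 25.9 × 4.019/(36.8 + 4.019) = 25.9 × 0.09846 = 2.550 V.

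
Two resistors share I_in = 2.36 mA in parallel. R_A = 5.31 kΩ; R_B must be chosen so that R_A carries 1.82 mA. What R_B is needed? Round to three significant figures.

Two-branch current divider: I_A = I_in · R_B/(R_A + R_B).
With f = 0.7712, R_B = R_A · f/(1−f) = 5.31 × 3.370 = 17.90 kΩ.

R_B ≈ 17.9 kΩ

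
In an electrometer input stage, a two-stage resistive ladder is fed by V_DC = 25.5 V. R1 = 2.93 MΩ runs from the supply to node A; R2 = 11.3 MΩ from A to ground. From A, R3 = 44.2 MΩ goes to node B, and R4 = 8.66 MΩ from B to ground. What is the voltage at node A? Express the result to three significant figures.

Node A sees R2 in parallel with the series input of stage 2, R3 + R4 = 52.86 MΩ.
R2 ‖ (R3+R4) = 9.310 MΩ.
First divider: V_A = V_DC · 9.310/(2.93 + 9.310) = 19.40 V.

V_A ≈ 19.4 V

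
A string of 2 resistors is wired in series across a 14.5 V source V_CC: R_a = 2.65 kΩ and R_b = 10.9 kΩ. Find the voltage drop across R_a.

ΣR = 2.65 + 10.9 = 13.55 kΩ.
Voltage divider: V = V_CC · (2.650 / 13.55) = 14.5 × 0.1956 = 2.836 V.

V ≈ 2.84 V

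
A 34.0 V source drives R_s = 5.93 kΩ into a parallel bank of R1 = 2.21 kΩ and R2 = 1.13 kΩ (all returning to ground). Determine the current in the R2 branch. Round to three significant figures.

Combine the parallel branches: R_p = (1/2.21 + 1/1.13)⁻¹ = 0.7477 kΩ.
V_A = 34.0 × 0.7477/6.678 = 3.807 V.
Branch current I = V_A/R2 = 3.807/1.13 = 3.369 mA.
(Check via current divider: I_total = 5.092 mA; share G_k/ΣG = 0.6617 → same result.)

I ≈ 3.37 mA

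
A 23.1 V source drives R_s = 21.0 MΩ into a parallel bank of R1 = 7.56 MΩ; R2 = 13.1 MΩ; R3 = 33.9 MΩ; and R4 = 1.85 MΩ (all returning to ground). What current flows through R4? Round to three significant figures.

Equivalent of the parallel group: R_p = 1.284 MΩ.
V_A = 23.1 × 1.284/22.28 = 1.331 V.
I(R4) = V_A / R4 = 1.331/1.85 = 0.7196 µA.

I ≈ 0.720 µA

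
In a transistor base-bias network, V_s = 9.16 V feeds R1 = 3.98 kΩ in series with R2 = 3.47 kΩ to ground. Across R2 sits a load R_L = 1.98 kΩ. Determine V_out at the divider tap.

V_out ≈ 2.20 V

First combine the lower leg with the load: R2 ‖ R_L = 1.261 kΩ.
Voltage divider with the loaded lower leg: V_out = 9.16 × 1.261/(3.98 + 1.261) = 9.16 × 0.2406 = 2.203 V.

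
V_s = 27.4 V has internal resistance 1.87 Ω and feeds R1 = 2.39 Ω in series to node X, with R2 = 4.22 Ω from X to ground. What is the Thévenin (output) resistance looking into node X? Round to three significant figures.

R1' = 1.87 + 2.39 = 4.260 Ω (source resistance + R1).
With V_s suppressed (replaced by a short), R_th = R1' ‖ R2 = (4.260 × 4.22)/(4.260 + 4.22) = 2.120 Ω.

R_th ≈ 2.12 Ω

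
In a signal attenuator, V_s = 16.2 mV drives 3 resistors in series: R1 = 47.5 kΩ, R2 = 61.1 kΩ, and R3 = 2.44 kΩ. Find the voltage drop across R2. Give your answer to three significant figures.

Total series resistance ΣR = 47.5 + 61.1 + 2.44 = 111.0 kΩ.
By the voltage-divider rule, V = 16.2 × 61.10/111.0 = 8.914 mV.

V ≈ 8.91 mV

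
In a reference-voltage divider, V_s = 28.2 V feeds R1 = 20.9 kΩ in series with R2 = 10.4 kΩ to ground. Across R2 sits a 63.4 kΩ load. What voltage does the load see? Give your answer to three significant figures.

R2 ‖ R_L = (10.4 × 63.4)/(10.4 + 63.4) = 8.934 kΩ.
Now apply the divider: V_out = 28.2 × 0.2995 = 8.445 V.
(Unloaded it would be 9.37 V; the load pulls it down.)

V_out ≈ 8.44 V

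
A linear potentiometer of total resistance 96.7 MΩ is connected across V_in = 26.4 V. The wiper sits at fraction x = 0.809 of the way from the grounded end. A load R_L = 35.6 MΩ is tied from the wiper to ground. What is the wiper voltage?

The pot divides into 18.47 MΩ above the wiper and 78.23 MΩ below.
R_L loads the lower segment: effective lower R = 24.47 MΩ.
V_out = 26.4 × 24.47/(18.47 + 24.47) = 15.04 V.

V_out ≈ 15.0 V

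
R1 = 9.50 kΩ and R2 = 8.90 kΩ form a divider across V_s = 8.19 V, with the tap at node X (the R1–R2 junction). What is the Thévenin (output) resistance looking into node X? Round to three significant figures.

R_th ≈ 4.60 kΩ

With V_s suppressed (replaced by a short), R_th = R1 ‖ R2 = (9.500 × 8.90)/(9.500 + 8.90) = 4.595 kΩ.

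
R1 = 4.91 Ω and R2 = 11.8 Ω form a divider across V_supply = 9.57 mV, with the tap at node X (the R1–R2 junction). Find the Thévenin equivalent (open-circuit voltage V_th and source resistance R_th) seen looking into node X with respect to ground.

V_th is the unloaded tap voltage: V_supply · R2/(R1+R2) = 9.57 × 0.7062 = 6.758 mV.
With V_supply suppressed (replaced by a short), R_th = R1 ‖ R2 = (4.910 × 11.8)/(4.910 + 11.8) = 3.467 Ω.

V_th ≈ 6.76 mV, R_th ≈ 3.47 Ω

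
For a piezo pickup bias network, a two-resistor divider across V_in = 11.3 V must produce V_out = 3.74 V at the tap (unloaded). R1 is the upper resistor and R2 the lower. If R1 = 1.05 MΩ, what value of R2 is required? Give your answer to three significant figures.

V_out/V_in = R2/(R1+R2) = 0.3310.
Rearranging, R2 = R1·k/(1−k) = 1.05 × 0.4947 = 0.5194 MΩ.

R2 ≈ 0.519 MΩ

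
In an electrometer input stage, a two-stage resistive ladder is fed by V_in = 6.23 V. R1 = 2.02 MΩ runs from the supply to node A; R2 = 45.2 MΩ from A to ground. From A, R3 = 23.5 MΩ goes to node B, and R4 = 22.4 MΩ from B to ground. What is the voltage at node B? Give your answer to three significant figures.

Node A sees R2 in parallel with the series input of stage 2, R3 + R4 = 45.90 MΩ.
Effective lower resistance at A: R2 ‖ 45.90 = 22.77 MΩ.
First divider: V_A = V_in · 22.77/(2.02 + 22.77) = 5.722 V.
Stage 2 is unloaded, so V_B = V_A · R4/(R3+R4) = 5.722 × 22.4/45.90 = 2.793 V.

V_B ≈ 2.79 V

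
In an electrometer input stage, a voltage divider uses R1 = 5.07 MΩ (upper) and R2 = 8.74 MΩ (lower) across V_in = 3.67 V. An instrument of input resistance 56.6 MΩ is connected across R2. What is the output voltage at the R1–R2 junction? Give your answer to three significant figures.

First combine the lower leg with the load: R2 ‖ R_L = 7.571 MΩ.
Voltage divider with the loaded lower leg: V_out = 3.67 × 7.571/(5.07 + 7.571) = 3.67 × 0.5989 = 2.198 V.

V_out ≈ 2.20 V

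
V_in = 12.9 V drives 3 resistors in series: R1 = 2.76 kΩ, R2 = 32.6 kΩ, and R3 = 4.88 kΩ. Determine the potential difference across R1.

Series total: ΣR = 2.76 + 32.6 + 4.88 = 40.24 kΩ.
Voltage divider: V = V_in · (2.760 / 40.24) = 12.9 × 0.06859 = 0.8848 V.

V ≈ 0.885 V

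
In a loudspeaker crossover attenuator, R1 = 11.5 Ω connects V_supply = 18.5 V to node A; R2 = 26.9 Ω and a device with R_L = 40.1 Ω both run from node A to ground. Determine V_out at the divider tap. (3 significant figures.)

V_out ≈ 10.8 V

The load sits in parallel with R2, giving an effective lower resistance R2' = R2·R_L/(R2+R_L) = 16.10 Ω.
Voltage divider with the loaded lower leg: V_out = 18.5 × 16.10/(11.5 + 16.10) = 18.5 × 0.5833 = 10.79 V.
(Unloaded it would be 13.0 V; the load pulls it down.)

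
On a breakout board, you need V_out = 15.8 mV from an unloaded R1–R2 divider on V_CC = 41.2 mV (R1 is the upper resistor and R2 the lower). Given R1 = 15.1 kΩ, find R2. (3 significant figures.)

R2 ≈ 9.39 kΩ

Required fraction k = V_out/V_CC = 0.3835.
R2 = R1 · 0.3835/(1 − 0.3835) = 9.393 kΩ.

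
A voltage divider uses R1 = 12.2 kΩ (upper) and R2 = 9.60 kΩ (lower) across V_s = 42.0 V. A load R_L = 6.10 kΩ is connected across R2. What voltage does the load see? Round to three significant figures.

V_out ≈ 9.83 V

R2 ‖ R_L = (9.60 × 6.10)/(9.60 + 6.10) = 3.730 kΩ.
Then V_out = V_s · R2'/(R1 + R2') = 42.0 × 3.730/15.93 = 9.834 V.
(Unloaded it would be 18.5 V; the load pulls it down.)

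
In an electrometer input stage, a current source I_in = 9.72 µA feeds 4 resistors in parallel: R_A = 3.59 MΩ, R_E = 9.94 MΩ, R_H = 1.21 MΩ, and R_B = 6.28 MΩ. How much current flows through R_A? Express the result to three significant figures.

I ≈ 1.98 µA

Conductances: ΣG = 1/3.59 + 1/9.94 + 1/1.21 + 1/6.28 = 1.365 (1/MΩ).
By the current-divider rule, I = I_in · G_k/ΣG = 9.72 × 0.2041 = 1.984 µA.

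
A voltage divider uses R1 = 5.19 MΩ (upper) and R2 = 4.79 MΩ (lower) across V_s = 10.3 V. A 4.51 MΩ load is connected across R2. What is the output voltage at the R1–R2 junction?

V_out ≈ 3.18 V

R2 ‖ R_L = (4.79 × 4.51)/(4.79 + 4.51) = 2.323 MΩ.
Voltage divider with the loaded lower leg: V_out = 10.3 × 2.323/(5.19 + 2.323) = 10.3 × 0.3092 = 3.185 V.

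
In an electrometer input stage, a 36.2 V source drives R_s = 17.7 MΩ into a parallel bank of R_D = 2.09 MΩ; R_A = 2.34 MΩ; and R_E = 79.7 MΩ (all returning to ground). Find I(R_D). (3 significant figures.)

Combine the parallel branches: R_p = (1/2.09 + 1/2.34 + 1/79.7)⁻¹ = 1.089 MΩ.
V_A = 36.2 × 1.089/18.79 = 2.098 V.
Branch current I = V_A/R_D = 2.098/2.09 = 1.004 µA.

I ≈ 1.00 µA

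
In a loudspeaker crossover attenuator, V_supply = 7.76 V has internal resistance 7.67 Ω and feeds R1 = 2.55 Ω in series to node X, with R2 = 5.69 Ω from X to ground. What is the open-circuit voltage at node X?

R1' = 7.67 + 2.55 = 10.22 Ω (source resistance + R1).
V_th is the unloaded tap voltage: V_supply · R2/(R1'+R2) = 7.76 × 0.3576 = 2.775 V.

V_th ≈ 2.78 V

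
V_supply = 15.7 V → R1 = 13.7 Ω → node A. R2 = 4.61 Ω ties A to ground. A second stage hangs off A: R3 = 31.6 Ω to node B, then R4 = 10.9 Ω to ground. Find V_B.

Looking into the second stage from A: R3 + R4 = 42.50 Ω appears in parallel with R2.
Effective lower resistance at A: R2 ‖ 42.50 = 4.159 Ω.
So V_A = 15.7 × 0.2329 = 3.656 V.
Stage 2 is unloaded, so V_B = V_A · R4/(R3+R4) = 3.656 × 10.9/42.50 = 0.9377 V.

V_B ≈ 0.938 V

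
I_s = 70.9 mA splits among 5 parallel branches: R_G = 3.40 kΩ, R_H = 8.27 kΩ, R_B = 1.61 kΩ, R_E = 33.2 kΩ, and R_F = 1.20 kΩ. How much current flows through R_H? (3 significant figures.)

I ≈ 4.51 mA

Total conductance ΣG = 1/3.40 + 1/8.27 + 1/1.61 + 1/33.2 + 1/1.20 = 1.900 (units of 1/kΩ).
R_H takes the fraction G_k/ΣG = 0.1209/1.900 = 0.06365, so I = 70.9 × 0.06365 = 4.513 mA.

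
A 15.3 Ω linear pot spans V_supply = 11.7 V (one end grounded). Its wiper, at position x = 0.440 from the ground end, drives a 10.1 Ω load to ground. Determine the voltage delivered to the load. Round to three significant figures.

V_out ≈ 3.75 V

The pot divides into 8.568 Ω above the wiper and 6.732 Ω below.
(x·R_p) ‖ R_L = 4.040 Ω.
V_out = 11.7 × 4.040/(8.568 + 4.040) = 3.749 V.
(Unloaded: V_out = x·V_supply = 5.15 V.)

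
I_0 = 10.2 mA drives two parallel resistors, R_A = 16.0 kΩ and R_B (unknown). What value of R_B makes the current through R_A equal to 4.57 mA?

R_B ≈ 13.0 kΩ

In a two-way split, I_A/I_0 = R_B/(R_A + R_B).
4.57/10.2 = R_B/(R_A + R_B) → R_B = R_A · (0.4480)/(1 − 0.4480) = 16.0 × 0.8117 = 12.99 kΩ.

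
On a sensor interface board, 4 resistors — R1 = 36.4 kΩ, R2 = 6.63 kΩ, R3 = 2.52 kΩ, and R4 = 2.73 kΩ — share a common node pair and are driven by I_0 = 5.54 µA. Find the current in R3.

Total conductance ΣG = 1/36.4 + 1/6.63 + 1/2.52 + 1/2.73 = 0.9414 (units of 1/kΩ).
By the current-divider rule, I = I_0 · G_k/ΣG = 5.54 × 0.4215 = 2.335 µA.

I ≈ 2.34 µA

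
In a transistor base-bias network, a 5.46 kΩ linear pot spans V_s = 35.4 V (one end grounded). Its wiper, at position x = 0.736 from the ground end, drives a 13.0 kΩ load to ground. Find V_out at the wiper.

V_out ≈ 24.1 V

Split the track: R_lower = x·R_p = 4.019 kΩ, R_upper = (1−x)·R_p = 1.441 kΩ.
(x·R_p) ‖ R_L = 3.070 kΩ.
V_out = 35.4 × 3.070/(1.441 + 3.070) = 24.09 V.
(Unloaded: V_out = x·V_s = 26.1 V.)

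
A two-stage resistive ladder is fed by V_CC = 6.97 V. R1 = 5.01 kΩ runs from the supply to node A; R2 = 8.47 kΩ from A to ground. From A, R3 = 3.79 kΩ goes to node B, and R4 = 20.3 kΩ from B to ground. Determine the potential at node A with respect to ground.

V_A ≈ 3.87 V

The second stage (R3 + R4 = 24.09 kΩ) loads node A in parallel with R2.
Effective lower resistance at A: R2 ‖ 24.09 = 6.267 kΩ.
V_A = 6.97 × 6.267/(5.01 + 6.267) = 3.873 V.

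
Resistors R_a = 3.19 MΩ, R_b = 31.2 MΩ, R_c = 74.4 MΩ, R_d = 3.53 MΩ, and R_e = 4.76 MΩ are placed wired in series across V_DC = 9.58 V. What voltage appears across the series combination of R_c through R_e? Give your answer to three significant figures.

V ≈ 6.77 V

Total series resistance ΣR = 3.19 + 31.2 + 74.4 + 3.53 + 4.76 = 117.1 MΩ.
R_{R_c..R_e} = 74.4 + 3.53 + 4.76 = 82.69 MΩ.
Voltage divider: V = V_DC · (82.69 / 117.1) = 9.58 × 0.7063 = 6.766 V.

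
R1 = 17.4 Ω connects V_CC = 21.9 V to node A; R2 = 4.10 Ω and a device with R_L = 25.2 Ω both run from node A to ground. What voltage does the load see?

R2 ‖ R_L = (4.10 × 25.2)/(4.10 + 25.2) = 3.526 Ω.
Voltage divider with the loaded lower leg: V_out = 21.9 × 3.526/(17.4 + 3.526) = 21.9 × 0.1685 = 3.690 V.

V_out ≈ 3.69 V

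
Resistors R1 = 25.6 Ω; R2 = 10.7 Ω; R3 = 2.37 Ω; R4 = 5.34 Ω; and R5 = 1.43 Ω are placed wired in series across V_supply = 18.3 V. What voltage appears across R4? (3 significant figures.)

ΣR = 25.6 + 10.7 + 2.37 + 5.34 + 1.43 = 45.44 Ω.
By the voltage-divider rule, V = 18.3 × 5.340/45.44 = 2.151 V.

V ≈ 2.15 V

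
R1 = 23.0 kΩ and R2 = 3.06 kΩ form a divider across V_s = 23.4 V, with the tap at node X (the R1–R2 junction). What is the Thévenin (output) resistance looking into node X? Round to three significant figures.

With V_s suppressed (replaced by a short), R_th = R1 ‖ R2 = (23.00 × 3.06)/(23.00 + 3.06) = 2.701 kΩ.

R_th ≈ 2.70 kΩ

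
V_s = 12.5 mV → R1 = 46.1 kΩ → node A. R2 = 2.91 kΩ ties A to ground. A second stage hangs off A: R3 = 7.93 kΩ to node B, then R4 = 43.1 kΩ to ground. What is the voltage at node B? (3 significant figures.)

Looking into the second stage from A: R3 + R4 = 51.03 kΩ appears in parallel with R2.
Effective lower resistance at A: R2 ‖ 51.03 = 2.753 kΩ.
First divider: V_A = V_s · 2.753/(46.1 + 2.753) = 0.7044 mV.
Then the unloaded second divider: V_B = V_A × R4/(R3+R4) = 0.7044 × 0.8446 = 0.5949 mV.

V_B ≈ 0.595 mV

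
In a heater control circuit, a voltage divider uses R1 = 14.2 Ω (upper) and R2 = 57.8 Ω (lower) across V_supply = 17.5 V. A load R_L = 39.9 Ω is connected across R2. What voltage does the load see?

R2 ‖ R_L = (57.8 × 39.9)/(57.8 + 39.9) = 23.61 Ω.
Voltage divider with the loaded lower leg: V_out = 17.5 × 23.61/(14.2 + 23.61) = 17.5 × 0.6244 = 10.93 V.
(Unloaded it would be 14.0 V; the load pulls it down.)

V_out ≈ 10.9 V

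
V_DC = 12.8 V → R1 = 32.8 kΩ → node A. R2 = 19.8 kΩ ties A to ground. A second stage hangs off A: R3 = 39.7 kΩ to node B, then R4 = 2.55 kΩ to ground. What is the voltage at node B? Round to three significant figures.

V_B ≈ 0.225 V

The second stage (R3 + R4 = 42.25 kΩ) loads node A in parallel with R2.
Effective lower resistance at A: R2 ‖ 42.25 = 13.48 kΩ.
So V_A = 12.8 × 0.2913 = 3.729 V.
Stage 2 is unloaded, so V_B = V_A · R4/(R3+R4) = 3.729 × 2.55/42.25 = 0.2250 V.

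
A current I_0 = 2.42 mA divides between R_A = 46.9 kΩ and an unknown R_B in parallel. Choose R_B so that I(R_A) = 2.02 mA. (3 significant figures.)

In a two-way split, I_A/I_0 = R_B/(R_A + R_B).
With f = 0.8347, R_B = R_A · f/(1−f) = 46.9 × 5.050 = 236.8 kΩ.

R_B ≈ 237 kΩ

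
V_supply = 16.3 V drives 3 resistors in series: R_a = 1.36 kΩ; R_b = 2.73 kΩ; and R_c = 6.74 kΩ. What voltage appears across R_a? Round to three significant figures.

V ≈ 2.05 V

ΣR = 1.36 + 2.73 + 6.74 = 10.83 kΩ.
By the voltage-divider rule, V = 16.3 × 1.360/10.83 = 2.047 V.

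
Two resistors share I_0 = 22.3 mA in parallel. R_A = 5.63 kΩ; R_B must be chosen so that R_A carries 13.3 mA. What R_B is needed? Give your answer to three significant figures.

In a two-way split, I_A/I_0 = R_B/(R_A + R_B).
13.3/22.3 = R_B/(R_A + R_B) → R_B = R_A · (0.5964)/(1 − 0.5964) = 5.63 × 1.478 = 8.320 kΩ.

R_B ≈ 8.32 kΩ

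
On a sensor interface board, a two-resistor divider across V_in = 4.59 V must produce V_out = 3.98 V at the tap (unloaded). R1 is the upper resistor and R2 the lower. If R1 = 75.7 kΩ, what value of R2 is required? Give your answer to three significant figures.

V_out/V_in = R2/(R1+R2) = 0.8671.
Rearranging, R2 = R1·k/(1−k) = 75.7 × 6.525 = 493.9 kΩ.

R2 ≈ 494 kΩ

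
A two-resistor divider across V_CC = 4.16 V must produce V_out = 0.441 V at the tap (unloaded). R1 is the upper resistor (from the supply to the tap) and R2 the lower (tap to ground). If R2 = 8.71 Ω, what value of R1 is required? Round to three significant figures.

R1 ≈ 73.5 Ω

Required fraction k = V_out/V_CC = 0.1060.
R1 = R2·(1/k − 1) = 8.71 × 8.433 = 73.45 Ω.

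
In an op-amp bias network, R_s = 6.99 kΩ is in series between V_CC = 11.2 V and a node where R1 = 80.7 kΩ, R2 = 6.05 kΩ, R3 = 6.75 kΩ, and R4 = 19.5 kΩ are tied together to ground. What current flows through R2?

Combine the parallel branches: R_p = (1/80.7 + 1/6.05 + 1/6.75 + 1/19.5)⁻¹ = 2.652 kΩ.
Node voltage V_A = V_CC · R_p/(R_s + R_p) = 11.2 × 0.2750 = 3.080 V.
I(R2) = V_A / R2 = 3.080/6.05 = 0.5091 mA.

I ≈ 0.509 mA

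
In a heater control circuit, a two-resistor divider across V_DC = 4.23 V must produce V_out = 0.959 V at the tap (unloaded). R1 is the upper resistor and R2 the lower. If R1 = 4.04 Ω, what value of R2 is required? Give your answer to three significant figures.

R2 ≈ 1.18 Ω

The divider ratio is R2/(R1+R2) = 0.959/4.23 = 0.2267.
Rearranging, R2 = R1·k/(1−k) = 4.04 × 0.2932 = 1.184 Ω.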